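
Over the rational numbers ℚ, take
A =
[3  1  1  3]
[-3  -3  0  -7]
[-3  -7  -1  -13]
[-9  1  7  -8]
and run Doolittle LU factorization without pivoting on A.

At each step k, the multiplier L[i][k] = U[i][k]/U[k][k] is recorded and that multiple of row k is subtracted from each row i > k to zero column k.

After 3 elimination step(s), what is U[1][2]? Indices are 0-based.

[col 0] pivot 3
  R1 -= -1*R0 → (0, -2, 1, -4)  (L[1][0] := -1)
  R2 -= -1*R0 → (0, -6, 0, -10)  (L[2][0] := -1)
  R3 -= -3*R0 → (0, 4, 10, 1)  (L[3][0] := -3)
[col 1] pivot -2
  R2 -= 3*R1 → (0, 0, -3, 2)  (L[2][1] := 3)
  R3 -= -2*R1 → (0, 0, 12, -7)  (L[3][1] := -2)
[col 2] pivot -3
  R3 -= -4*R2 → (0, 0, 0, 1)  (L[3][2] := -4)

U[1][2] = 1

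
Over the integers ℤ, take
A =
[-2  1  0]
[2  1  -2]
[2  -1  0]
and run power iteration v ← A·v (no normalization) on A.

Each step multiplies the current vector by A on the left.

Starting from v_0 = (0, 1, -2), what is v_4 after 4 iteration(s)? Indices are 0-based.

v_4 = (15, 33, -15)

v_0 = (0, 1, -2).
v_1 = A·v_0 = (1, 5, -1).
v_2 = A·v_1 = (3, 9, -3).
v_3 = A·v_2 = (3, 21, -3).
v_4 = A·v_3 = (15, 33, -15).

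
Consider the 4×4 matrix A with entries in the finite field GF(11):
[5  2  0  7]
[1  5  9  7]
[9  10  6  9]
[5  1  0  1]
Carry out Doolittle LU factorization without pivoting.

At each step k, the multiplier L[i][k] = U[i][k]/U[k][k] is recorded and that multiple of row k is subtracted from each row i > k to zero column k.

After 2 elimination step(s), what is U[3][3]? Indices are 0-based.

k=0: U[0][0]=5
  eliminate (1,0): mult=9, new row 1: (0, 9, 9, 10); set L[1][0]=9
  eliminate (2,0): mult=4, new row 2: (0, 2, 6, 3); set L[2][0]=4
  eliminate (3,0): mult=1, new row 3: (0, 10, 0, 5); set L[3][0]=1
k=1: U[1][1]=9
  eliminate (2,1): mult=10, new row 2: (0, 0, 4, 2); set L[2][1]=10
  eliminate (3,1): mult=6, new row 3: (0, 0, 1, 0); set L[3][1]=6

U[3][3] = 0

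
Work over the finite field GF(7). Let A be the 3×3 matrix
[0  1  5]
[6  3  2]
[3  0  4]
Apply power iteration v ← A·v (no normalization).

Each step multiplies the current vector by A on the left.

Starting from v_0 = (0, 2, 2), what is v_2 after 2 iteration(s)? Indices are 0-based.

v_2 = (1, 6, 5)

v_0 = (0, 2, 2).
v_1 = A·v_0 = (5, 3, 1).
v_2 = A·v_1 = (1, 6, 5).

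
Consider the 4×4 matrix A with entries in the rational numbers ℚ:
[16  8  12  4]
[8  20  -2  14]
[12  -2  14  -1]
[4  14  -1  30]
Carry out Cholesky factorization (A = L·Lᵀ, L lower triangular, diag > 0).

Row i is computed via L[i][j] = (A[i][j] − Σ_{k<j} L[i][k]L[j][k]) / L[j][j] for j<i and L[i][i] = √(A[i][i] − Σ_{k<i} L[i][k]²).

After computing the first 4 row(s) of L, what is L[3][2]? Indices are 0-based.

Step 1: L[0][0] = √(16) = 4.
  L[1][0] = (8) / L[0][0] = 2.
Step 2: L[1][1] = √(16) = 4.
  L[2][0] = (12) / L[0][0] = 3.
  L[2][1] = (-8) / L[1][1] = -2.
Step 3: L[2][2] = √(1) = 1.
  L[3][0] = (4) / L[0][0] = 1.
  L[3][1] = (12) / L[1][1] = 3.
  L[3][2] = (2) / L[2][2] = 2.
Step 4: L[3][3] = √(16) = 4.

L[3][2] = 2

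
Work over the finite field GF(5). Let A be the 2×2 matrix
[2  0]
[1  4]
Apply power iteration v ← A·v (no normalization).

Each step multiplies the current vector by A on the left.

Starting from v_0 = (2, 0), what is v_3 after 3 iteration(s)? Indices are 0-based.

v_0 = (2, 0).
v_1 = A·v_0 = (4, 2).
v_2 = A·v_1 = (3, 2).
v_3 = A·v_2 = (1, 1).

v_3 = (1, 1)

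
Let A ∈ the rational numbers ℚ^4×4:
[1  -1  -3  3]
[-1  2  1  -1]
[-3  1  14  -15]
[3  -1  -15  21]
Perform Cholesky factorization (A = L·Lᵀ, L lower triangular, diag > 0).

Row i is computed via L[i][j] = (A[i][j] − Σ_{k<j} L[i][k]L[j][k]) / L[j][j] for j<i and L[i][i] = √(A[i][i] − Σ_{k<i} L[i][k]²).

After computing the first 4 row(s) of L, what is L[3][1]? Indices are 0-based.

L[3][1] = 2

Step 1: L[0][0] = √(1) = 1.
  L[1][0] = (-1) / L[0][0] = -1.
Step 2: L[1][1] = √(1) = 1.
  L[2][0] = (-3) / L[0][0] = -3.
  L[2][1] = (-2) / L[1][1] = -2.
Step 3: L[2][2] = √(1) = 1.
  L[3][0] = (3) / L[0][0] = 3.
  L[3][1] = (2) / L[1][1] = 2.
  L[3][2] = (-2) / L[2][2] = -2.
Step 4: L[3][3] = √(4) = 2.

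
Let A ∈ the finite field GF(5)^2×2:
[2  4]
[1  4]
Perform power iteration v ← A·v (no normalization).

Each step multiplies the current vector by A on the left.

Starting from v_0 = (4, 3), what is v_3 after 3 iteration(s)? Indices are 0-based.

v_0 = (4, 3).
v_1 = A·v_0 = (0, 1).
v_2 = A·v_1 = (4, 4).
v_3 = A·v_2 = (4, 0).

v_3 = (4, 0)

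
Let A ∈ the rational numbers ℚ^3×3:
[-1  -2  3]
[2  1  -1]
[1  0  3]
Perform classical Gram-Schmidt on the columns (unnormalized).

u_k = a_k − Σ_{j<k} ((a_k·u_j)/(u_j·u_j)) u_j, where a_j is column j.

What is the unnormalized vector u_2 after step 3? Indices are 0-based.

u_2 = (-4/7, -8/7, 12/7)

Step 1: u_0 = a_0 = (-1, 2, 1).
Step 2: u_1 = a_1 − (2/3)·u_0 = (-4/3, -1/3, -2/3).
Step 3: u_2 = a_2 − (-1/3)·u_0 − (-17/7)·u_1 = (-4/7, -8/7, 12/7).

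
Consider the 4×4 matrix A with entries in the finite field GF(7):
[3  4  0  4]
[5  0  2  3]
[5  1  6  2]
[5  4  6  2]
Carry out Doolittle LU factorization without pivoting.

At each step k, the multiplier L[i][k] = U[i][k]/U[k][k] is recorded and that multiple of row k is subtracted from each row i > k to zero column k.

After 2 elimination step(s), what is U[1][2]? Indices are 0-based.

U[1][2] = 2

[col 0] pivot 3
  R1 -= 4*R0 → (0, 5, 2, 1)  (L[1][0] := 4)
  R2 -= 4*R0 → (0, 6, 6, 0)  (L[2][0] := 4)
  R3 -= 4*R0 → (0, 2, 6, 0)  (L[3][0] := 4)
[col 1] pivot 5
  R2 -= 4*R1 → (0, 0, 5, 3)  (L[2][1] := 4)
  R3 -= 6*R1 → (0, 0, 1, 1)  (L[3][1] := 6)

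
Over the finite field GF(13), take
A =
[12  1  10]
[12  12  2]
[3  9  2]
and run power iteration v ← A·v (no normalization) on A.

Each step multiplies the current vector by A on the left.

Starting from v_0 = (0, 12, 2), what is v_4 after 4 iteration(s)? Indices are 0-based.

v_0 = (0, 12, 2).
v_1 = A·v_0 = (6, 5, 8).
v_2 = A·v_1 = (1, 5, 1).
v_3 = A·v_2 = (1, 9, 11).
v_4 = A·v_3 = (1, 12, 2).

v_4 = (1, 12, 2)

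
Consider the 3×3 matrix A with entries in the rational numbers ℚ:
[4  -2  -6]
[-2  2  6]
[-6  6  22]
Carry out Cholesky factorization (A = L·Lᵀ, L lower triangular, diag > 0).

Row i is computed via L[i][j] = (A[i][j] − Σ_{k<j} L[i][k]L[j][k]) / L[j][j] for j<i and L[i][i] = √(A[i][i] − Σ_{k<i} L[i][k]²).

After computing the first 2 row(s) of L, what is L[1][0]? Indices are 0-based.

Step 1: L[0][0] = √(4) = 2.
  L[1][0] = (-2) / L[0][0] = -1.
Step 2: L[1][1] = √(1) = 1.

L[1][0] = -1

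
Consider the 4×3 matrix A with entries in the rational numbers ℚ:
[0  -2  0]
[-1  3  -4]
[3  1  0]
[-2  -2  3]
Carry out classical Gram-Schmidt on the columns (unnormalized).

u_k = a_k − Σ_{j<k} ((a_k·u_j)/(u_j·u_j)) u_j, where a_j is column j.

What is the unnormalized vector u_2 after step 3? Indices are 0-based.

u_2 = (-122/59, -44/59, 34/59, 73/59)

Step 1: u_0 = a_0 = (0, -1, 3, -2).
Step 2: u_1 = a_1 − (2/7)·u_0 = (-2, 23/7, 1/7, -10/7).
Step 3: u_2 = a_2 − (-1/7)·u_0 − (-61/59)·u_1 = (-122/59, -44/59, 34/59, 73/59).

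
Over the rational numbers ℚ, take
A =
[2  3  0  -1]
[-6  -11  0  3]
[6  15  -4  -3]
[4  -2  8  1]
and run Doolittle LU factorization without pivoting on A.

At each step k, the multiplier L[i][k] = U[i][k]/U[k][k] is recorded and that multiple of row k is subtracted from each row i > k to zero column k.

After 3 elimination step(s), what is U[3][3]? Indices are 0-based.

[col 0] pivot 2
  R1 -= -3*R0 → (0, -2, 0, 0)  (L[1][0] := -3)
  R2 -= 3*R0 → (0, 6, -4, 0)  (L[2][0] := 3)
  R3 -= 2*R0 → (0, -8, 8, 3)  (L[3][0] := 2)
[col 1] pivot -2
  R2 -= -3*R1 → (0, 0, -4, 0)  (L[2][1] := -3)
  R3 -= 4*R1 → (0, 0, 8, 3)  (L[3][1] := 4)
[col 2] pivot -4
  R3 -= -2*R2 → (0, 0, 0, 3)  (L[3][2] := -2)

U[3][3] = 3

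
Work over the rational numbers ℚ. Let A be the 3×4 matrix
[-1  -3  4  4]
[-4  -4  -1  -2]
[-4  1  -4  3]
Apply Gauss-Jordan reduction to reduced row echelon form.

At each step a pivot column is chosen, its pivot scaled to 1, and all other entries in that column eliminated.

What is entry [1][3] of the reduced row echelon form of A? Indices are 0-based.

step 1: normalize row 0 (÷-1) = (1, 3, -4, -4)
  row 1: subtract -4×row0 = (0, 8, -17, -18)
  row 2: subtract -4×row0 = (0, 13, -20, -13)
step 2: normalize row 1 (÷8) = (0, 1, -17/8, -9/4)
  row 0: subtract 3×row1 = (1, 0, 19/8, 11/4)
  row 2: subtract 13×row1 = (0, 0, 61/8, 65/4)
step 3: normalize row 2 (÷61/8) = (0, 0, 1, 130/61)
  row 0: subtract 19/8×row2 = (1, 0, 0, -141/61)
  row 1: subtract -17/8×row2 = (0, 1, 0, 139/61)

M[1][3] = 139/61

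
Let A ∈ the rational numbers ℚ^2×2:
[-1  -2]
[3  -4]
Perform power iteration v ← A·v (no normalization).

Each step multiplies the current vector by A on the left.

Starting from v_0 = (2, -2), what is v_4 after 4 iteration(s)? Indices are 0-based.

v_4 = (-350, -50)

v_0 = (2, -2).
v_1 = A·v_0 = (2, 14).
v_2 = A·v_1 = (-30, -50).
v_3 = A·v_2 = (130, 110).
v_4 = A·v_3 = (-350, -50).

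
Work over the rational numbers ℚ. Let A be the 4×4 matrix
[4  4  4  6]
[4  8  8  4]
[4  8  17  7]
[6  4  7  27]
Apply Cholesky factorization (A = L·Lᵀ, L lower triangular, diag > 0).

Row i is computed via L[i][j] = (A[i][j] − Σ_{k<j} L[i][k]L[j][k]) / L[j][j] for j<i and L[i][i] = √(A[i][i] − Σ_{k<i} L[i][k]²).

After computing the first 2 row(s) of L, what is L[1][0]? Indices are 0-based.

Step 1: L[0][0] = √(4) = 2.
  L[1][0] = (4) / L[0][0] = 2.
Step 2: L[1][1] = √(4) = 2.

L[1][0] = 2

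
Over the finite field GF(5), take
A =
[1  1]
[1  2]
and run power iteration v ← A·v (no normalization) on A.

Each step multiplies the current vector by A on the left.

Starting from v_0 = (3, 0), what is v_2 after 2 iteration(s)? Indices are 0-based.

v_2 = (1, 4)

v_0 = (3, 0).
v_1 = A·v_0 = (3, 3).
v_2 = A·v_1 = (1, 4).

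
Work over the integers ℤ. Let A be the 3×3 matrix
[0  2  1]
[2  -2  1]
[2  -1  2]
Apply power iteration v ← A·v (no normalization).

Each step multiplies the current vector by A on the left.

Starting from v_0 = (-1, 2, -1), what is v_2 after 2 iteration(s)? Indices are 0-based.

v_0 = (-1, 2, -1).
v_1 = A·v_0 = (3, -7, -6).
v_2 = A·v_1 = (-20, 14, 1).

v_2 = (-20, 14, 1)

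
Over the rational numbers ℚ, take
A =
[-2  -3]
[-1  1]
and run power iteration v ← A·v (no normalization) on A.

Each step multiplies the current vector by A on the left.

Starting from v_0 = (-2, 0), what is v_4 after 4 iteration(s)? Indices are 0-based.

v_4 = (-104, -22)

v_0 = (-2, 0).
v_1 = A·v_0 = (4, 2).
v_2 = A·v_1 = (-14, -2).
v_3 = A·v_2 = (34, 12).
v_4 = A·v_3 = (-104, -22).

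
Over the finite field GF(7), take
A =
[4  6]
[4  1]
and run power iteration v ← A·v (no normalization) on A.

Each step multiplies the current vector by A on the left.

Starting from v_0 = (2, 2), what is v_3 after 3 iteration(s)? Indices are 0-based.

v_0 = (2, 2).
v_1 = A·v_0 = (6, 3).
v_2 = A·v_1 = (0, 6).
v_3 = A·v_2 = (1, 6).

v_3 = (1, 6)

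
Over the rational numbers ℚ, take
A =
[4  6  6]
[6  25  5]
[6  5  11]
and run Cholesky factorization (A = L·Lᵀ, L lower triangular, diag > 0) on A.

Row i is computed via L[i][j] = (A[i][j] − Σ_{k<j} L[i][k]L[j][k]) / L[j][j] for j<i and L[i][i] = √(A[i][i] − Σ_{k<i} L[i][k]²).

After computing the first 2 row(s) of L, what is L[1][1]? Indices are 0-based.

Step 1: L[0][0] = √(4) = 2.
  L[1][0] = (6) / L[0][0] = 3.
Step 2: L[1][1] = √(16) = 4.

L[1][1] = 4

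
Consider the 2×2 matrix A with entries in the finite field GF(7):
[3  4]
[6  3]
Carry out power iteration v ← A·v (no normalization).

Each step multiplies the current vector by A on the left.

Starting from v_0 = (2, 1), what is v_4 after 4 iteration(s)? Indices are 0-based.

v_0 = (2, 1).
v_1 = A·v_0 = (3, 1).
v_2 = A·v_1 = (6, 0).
v_3 = A·v_2 = (4, 1).
v_4 = A·v_3 = (2, 6).

v_4 = (2, 6)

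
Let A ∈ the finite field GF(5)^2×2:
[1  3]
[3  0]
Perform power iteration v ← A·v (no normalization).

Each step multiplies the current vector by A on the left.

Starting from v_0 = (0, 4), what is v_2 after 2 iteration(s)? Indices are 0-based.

v_0 = (0, 4).
v_1 = A·v_0 = (2, 0).
v_2 = A·v_1 = (2, 1).

v_2 = (2, 1)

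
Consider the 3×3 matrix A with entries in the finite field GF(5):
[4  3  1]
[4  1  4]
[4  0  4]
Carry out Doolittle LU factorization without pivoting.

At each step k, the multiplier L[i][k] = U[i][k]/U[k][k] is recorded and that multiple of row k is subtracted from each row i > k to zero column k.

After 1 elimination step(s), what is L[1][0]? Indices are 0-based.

Step 1: pivot at (0,0) is 4.
  row1 ← row1 − (1)·row0  ⇒  L[1][0]=1, U row1=(0, 3, 3)
  row2 ← row2 − (1)·row0  ⇒  L[2][0]=1, U row2=(0, 2, 3)

L[1][0] = 1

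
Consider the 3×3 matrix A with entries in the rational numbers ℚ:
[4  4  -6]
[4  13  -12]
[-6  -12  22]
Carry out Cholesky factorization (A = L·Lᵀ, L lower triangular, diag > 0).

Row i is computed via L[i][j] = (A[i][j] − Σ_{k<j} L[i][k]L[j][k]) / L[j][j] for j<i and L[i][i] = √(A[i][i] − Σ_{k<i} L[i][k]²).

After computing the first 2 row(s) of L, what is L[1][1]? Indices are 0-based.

L[1][1] = 3

Step 1: L[0][0] = √(4) = 2.
  L[1][0] = (4) / L[0][0] = 2.
Step 2: L[1][1] = √(9) = 3.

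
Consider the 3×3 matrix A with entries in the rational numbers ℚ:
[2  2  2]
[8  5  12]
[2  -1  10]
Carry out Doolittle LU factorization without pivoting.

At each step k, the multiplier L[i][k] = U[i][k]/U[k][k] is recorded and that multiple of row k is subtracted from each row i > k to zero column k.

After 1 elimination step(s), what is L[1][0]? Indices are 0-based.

Step 1: pivot at (0,0) is 2.
  row1 ← row1 − (4)·row0  ⇒  L[1][0]=4, U row1=(0, -3, 4)
  row2 ← row2 − (1)·row0  ⇒  L[2][0]=1, U row2=(0, -3, 8)

L[1][0] = 4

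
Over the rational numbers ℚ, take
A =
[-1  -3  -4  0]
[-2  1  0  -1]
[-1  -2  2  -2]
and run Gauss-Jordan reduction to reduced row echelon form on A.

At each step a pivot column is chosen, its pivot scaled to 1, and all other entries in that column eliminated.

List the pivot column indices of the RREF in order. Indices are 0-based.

pivot columns: 0, 1, 2

pivot(0,0)=-1: scale R0 → (1, 3, 4, 0)
  clear (1,0): R1 −= (-2)R0 → (0, 7, 8, -1)
  clear (2,0): R2 −= (-1)R0 → (0, 1, 6, -2)
pivot(1,1)=7: scale R1 → (0, 1, 8/7, -1/7)
  clear (0,1): R0 −= (3)R1 → (1, 0, 4/7, 3/7)
  clear (2,1): R2 −= (1)R1 → (0, 0, 34/7, -13/7)
pivot(2,2)=34/7: scale R2 → (0, 0, 1, -13/34)
  clear (0,2): R0 −= (4/7)R2 → (1, 0, 0, 11/17)
  clear (1,2): R1 −= (8/7)R2 → (0, 1, 0, 5/17)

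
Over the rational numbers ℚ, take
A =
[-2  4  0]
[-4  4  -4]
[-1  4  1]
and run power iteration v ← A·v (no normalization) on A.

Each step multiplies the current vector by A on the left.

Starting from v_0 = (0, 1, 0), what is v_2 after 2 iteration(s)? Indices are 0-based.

v_0 = (0, 1, 0).
v_1 = A·v_0 = (4, 4, 4).
v_2 = A·v_1 = (8, -16, 16).

v_2 = (8, -16, 16)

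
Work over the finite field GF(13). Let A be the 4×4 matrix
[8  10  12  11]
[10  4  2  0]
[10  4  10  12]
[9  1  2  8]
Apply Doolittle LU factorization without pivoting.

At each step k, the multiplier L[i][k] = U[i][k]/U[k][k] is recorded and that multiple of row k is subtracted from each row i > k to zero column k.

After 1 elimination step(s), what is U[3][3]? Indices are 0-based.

U[3][3] = 7

k=0: U[0][0]=8
  eliminate (1,0): mult=11, new row 1: (0, 11, 0, 9); set L[1][0]=11
  eliminate (2,0): mult=11, new row 2: (0, 11, 8, 8); set L[2][0]=11
  eliminate (3,0): mult=6, new row 3: (0, 6, 8, 7); set L[3][0]=6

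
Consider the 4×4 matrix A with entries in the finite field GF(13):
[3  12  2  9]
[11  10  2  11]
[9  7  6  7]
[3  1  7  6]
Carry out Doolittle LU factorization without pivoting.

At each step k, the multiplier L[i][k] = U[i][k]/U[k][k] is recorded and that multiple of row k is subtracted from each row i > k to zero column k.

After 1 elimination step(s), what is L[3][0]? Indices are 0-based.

L[3][0] = 1

[col 0] pivot 3
  R1 -= 8*R0 → (0, 5, 12, 4)  (L[1][0] := 8)
  R2 -= 3*R0 → (0, 10, 0, 6)  (L[2][0] := 3)
  R3 -= 1*R0 → (0, 2, 5, 10)  (L[3][0] := 1)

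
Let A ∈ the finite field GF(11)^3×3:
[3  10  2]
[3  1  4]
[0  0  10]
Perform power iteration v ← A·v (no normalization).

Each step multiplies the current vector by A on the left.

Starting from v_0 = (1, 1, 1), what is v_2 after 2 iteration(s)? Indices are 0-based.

v_2 = (2, 5, 1)

v_0 = (1, 1, 1).
v_1 = A·v_0 = (4, 8, 10).
v_2 = A·v_1 = (2, 5, 1).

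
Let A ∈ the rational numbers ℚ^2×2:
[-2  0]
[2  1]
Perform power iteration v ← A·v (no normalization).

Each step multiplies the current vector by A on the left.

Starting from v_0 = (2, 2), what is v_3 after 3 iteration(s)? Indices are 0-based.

v_0 = (2, 2).
v_1 = A·v_0 = (-4, 6).
v_2 = A·v_1 = (8, -2).
v_3 = A·v_2 = (-16, 14).

v_3 = (-16, 14)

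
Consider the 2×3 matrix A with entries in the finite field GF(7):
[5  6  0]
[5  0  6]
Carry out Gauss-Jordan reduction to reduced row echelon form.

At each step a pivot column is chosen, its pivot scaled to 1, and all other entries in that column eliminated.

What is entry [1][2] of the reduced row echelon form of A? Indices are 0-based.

step 1: normalize row 0 (÷5) = (1, 4, 0)
  row 1: subtract 5×row0 = (0, 1, 6)
step 2: normalize row 1 (÷1) = (0, 1, 6)
  row 0: subtract 4×row1 = (1, 0, 4)

M[1][2] = 6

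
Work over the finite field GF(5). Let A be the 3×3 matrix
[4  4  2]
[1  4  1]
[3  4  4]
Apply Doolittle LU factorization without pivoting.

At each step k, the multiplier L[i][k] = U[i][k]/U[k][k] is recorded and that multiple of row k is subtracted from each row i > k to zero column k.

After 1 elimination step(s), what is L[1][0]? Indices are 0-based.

k=0: U[0][0]=4
  eliminate (1,0): mult=4, new row 1: (0, 3, 3); set L[1][0]=4
  eliminate (2,0): mult=2, new row 2: (0, 1, 0); set L[2][0]=2

L[1][0] = 4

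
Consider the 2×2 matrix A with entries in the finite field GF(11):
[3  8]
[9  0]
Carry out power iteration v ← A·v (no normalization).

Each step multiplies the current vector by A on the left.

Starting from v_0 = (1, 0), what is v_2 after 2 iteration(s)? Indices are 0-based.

v_2 = (4, 5)

v_0 = (1, 0).
v_1 = A·v_0 = (3, 9).
v_2 = A·v_1 = (4, 5).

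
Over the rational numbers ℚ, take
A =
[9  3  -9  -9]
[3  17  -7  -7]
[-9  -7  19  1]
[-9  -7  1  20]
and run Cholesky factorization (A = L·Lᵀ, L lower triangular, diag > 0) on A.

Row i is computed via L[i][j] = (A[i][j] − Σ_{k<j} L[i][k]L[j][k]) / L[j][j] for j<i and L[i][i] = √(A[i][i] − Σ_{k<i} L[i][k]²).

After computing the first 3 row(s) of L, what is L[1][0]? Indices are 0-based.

L[1][0] = 1

Step 1: L[0][0] = √(9) = 3.
  L[1][0] = (3) / L[0][0] = 1.
Step 2: L[1][1] = √(16) = 4.
  L[2][0] = (-9) / L[0][0] = -3.
  L[2][1] = (-4) / L[1][1] = -1.
Step 3: L[2][2] = √(9) = 3.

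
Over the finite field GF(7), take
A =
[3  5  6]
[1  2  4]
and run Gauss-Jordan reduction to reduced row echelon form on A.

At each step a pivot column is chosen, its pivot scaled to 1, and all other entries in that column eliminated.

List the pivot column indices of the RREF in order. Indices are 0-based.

pivot columns: 0, 1

step 1: normalize row 0 (÷3) = (1, 4, 2)
  row 1: subtract 1×row0 = (0, 5, 2)
step 2: normalize row 1 (÷5) = (0, 1, 6)
  row 0: subtract 4×row1 = (1, 0, 6)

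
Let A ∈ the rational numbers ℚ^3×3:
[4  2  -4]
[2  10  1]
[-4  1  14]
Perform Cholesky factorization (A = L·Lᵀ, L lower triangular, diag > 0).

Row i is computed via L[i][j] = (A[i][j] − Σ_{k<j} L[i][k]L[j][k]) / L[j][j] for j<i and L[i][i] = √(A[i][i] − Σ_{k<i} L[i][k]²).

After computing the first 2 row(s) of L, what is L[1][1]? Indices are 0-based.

Step 1: L[0][0] = √(4) = 2.
  L[1][0] = (2) / L[0][0] = 1.
Step 2: L[1][1] = √(9) = 3.

L[1][1] = 3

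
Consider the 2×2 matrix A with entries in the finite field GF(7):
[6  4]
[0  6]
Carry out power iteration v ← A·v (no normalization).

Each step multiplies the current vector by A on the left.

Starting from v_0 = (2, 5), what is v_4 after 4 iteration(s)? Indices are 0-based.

v_0 = (2, 5).
v_1 = A·v_0 = (4, 2).
v_2 = A·v_1 = (4, 5).
v_3 = A·v_2 = (2, 2).
v_4 = A·v_3 = (6, 5).

v_4 = (6, 5)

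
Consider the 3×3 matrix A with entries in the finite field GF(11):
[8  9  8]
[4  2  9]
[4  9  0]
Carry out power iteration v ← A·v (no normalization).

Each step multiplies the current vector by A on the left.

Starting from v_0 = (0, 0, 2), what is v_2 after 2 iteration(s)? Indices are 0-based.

v_2 = (4, 1, 6)

v_0 = (0, 0, 2).
v_1 = A·v_0 = (5, 7, 0).
v_2 = A·v_1 = (4, 1, 6).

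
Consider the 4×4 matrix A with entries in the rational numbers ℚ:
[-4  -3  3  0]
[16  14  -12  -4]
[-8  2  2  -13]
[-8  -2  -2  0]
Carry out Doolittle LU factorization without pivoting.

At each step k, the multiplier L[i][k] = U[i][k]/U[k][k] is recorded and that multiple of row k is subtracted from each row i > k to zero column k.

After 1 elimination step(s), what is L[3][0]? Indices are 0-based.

L[3][0] = 2

Step 1: pivot at (0,0) is -4.
  row1 ← row1 − (-4)·row0  ⇒  L[1][0]=-4, U row1=(0, 2, 0, -4)
  row2 ← row2 − (2)·row0  ⇒  L[2][0]=2, U row2=(0, 8, -4, -13)
  row3 ← row3 − (2)·row0  ⇒  L[3][0]=2, U row3=(0, 4, -8, 0)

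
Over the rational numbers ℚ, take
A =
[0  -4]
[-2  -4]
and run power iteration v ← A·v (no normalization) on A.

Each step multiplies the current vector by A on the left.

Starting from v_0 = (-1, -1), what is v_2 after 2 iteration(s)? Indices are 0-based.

v_2 = (-24, -32)

v_0 = (-1, -1).
v_1 = A·v_0 = (4, 6).
v_2 = A·v_1 = (-24, -32).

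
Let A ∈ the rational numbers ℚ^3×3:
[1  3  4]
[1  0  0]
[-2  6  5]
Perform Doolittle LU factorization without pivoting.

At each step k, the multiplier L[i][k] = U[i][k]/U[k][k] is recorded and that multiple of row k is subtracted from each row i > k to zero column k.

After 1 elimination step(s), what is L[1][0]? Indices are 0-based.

k=0: U[0][0]=1
  eliminate (1,0): mult=1, new row 1: (0, -3, -4); set L[1][0]=1
  eliminate (2,0): mult=-2, new row 2: (0, 12, 13); set L[2][0]=-2

L[1][0] = 1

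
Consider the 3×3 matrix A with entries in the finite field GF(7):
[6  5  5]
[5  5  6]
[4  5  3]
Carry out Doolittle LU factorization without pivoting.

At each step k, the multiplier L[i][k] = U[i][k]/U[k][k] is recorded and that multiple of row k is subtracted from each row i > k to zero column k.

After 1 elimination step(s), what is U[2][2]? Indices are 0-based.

k=0: U[0][0]=6
  eliminate (1,0): mult=2, new row 1: (0, 2, 3); set L[1][0]=2
  eliminate (2,0): mult=3, new row 2: (0, 4, 2); set L[2][0]=3

U[2][2] = 2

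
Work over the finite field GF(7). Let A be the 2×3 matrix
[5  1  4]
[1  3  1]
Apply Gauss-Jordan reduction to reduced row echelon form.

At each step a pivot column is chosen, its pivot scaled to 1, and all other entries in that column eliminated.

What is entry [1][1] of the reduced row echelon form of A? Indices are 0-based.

M[1][1] = 0

[1] R0 /= 5  ⇒  (1, 3, 5)
     R1 -= 1·R0  ⇒  (0, 0, 3)
column 1 empty below row 1
[2] R1 /= 3  ⇒  (0, 0, 1)
     R0 -= 5·R1  ⇒  (1, 3, 0)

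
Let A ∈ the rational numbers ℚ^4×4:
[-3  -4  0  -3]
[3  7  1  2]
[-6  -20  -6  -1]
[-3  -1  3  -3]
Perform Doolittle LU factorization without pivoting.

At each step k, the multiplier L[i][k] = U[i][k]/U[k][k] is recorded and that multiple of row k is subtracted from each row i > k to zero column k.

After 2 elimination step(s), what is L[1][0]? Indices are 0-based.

[col 0] pivot -3
  R1 -= -1*R0 → (0, 3, 1, -1)  (L[1][0] := -1)
  R2 -= 2*R0 → (0, -12, -6, 5)  (L[2][0] := 2)
  R3 -= 1*R0 → (0, 3, 3, 0)  (L[3][0] := 1)
[col 1] pivot 3
  R2 -= -4*R1 → (0, 0, -2, 1)  (L[2][1] := -4)
  R3 -= 1*R1 → (0, 0, 2, 1)  (L[3][1] := 1)

L[1][0] = -1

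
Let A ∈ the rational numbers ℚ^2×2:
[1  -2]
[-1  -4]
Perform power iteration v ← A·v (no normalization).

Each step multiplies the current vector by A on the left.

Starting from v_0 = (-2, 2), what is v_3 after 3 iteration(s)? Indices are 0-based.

v_0 = (-2, 2).
v_1 = A·v_0 = (-6, -6).
v_2 = A·v_1 = (6, 30).
v_3 = A·v_2 = (-54, -126).

v_3 = (-54, -126)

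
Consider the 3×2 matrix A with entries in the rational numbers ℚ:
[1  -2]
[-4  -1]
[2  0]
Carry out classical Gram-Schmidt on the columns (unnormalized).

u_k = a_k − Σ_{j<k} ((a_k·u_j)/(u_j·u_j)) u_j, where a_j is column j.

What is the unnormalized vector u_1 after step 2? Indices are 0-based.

u_1 = (-44/21, -13/21, -4/21)

Step 1: u_0 = a_0 = (1, -4, 2).
Step 2: u_1 = a_1 − (2/21)·u_0 = (-44/21, -13/21, -4/21).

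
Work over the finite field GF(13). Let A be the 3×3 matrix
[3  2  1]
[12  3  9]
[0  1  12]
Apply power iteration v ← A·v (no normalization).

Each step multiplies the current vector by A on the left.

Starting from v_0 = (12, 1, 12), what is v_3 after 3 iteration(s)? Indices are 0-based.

v_3 = (0, 5, 12)

v_0 = (12, 1, 12).
v_1 = A·v_0 = (11, 8, 2).
v_2 = A·v_1 = (12, 5, 6).
v_3 = A·v_2 = (0, 5, 12).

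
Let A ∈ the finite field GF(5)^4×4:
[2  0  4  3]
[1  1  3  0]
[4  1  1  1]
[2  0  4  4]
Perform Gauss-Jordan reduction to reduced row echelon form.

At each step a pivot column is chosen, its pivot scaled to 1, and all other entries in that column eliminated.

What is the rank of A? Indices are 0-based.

rank = 4

[1] R0 /= 2  ⇒  (1, 0, 2, 4)
     R1 -= 1·R0  ⇒  (0, 1, 1, 1)
     R2 -= 4·R0  ⇒  (0, 1, 3, 0)
     R3 -= 2·R0  ⇒  (0, 0, 0, 1)
[2] R1 /= 1  ⇒  (0, 1, 1, 1)
     R2 -= 1·R1  ⇒  (0, 0, 2, 4)
[3] R2 /= 2  ⇒  (0, 0, 1, 2)
     R0 -= 2·R2  ⇒  (1, 0, 0, 0)
     R1 -= 1·R2  ⇒  (0, 1, 0, 4)
[4] R3 /= 1  ⇒  (0, 0, 0, 1)
     R1 -= 4·R3  ⇒  (0, 1, 0, 0)
     R2 -= 2·R3  ⇒  (0, 0, 1, 0)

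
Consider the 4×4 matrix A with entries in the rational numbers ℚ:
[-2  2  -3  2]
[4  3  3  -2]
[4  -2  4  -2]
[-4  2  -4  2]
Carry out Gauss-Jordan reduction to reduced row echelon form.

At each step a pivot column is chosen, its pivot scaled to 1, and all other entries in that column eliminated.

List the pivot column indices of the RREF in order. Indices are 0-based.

pivot(0,0)=-2: scale R0 → (1, -1, 3/2, -1)
  clear (1,0): R1 −= (4)R0 → (0, 7, -3, 2)
  clear (2,0): R2 −= (4)R0 → (0, 2, -2, 2)
  clear (3,0): R3 −= (-4)R0 → (0, -2, 2, -2)
pivot(1,1)=7: scale R1 → (0, 1, -3/7, 2/7)
  clear (0,1): R0 −= (-1)R1 → (1, 0, 15/14, -5/7)
  clear (2,1): R2 −= (2)R1 → (0, 0, -8/7, 10/7)
  clear (3,1): R3 −= (-2)R1 → (0, 0, 8/7, -10/7)
pivot(2,2)=-8/7: scale R2 → (0, 0, 1, -5/4)
  clear (0,2): R0 −= (15/14)R2 → (1, 0, 0, 5/8)
  clear (1,2): R1 −= (-3/7)R2 → (0, 1, 0, -1/4)
  clear (3,2): R3 −= (8/7)R2 → (0, 0, 0, 0)
col 3: no nonzero at/below row 3; advance.

pivot columns: 0, 1, 2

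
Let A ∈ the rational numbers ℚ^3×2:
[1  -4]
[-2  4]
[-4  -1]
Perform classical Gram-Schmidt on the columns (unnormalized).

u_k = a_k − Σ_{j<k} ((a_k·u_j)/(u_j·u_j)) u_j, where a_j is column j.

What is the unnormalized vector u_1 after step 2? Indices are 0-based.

u_1 = (-76/21, 68/21, -53/21)

Step 1: u_0 = a_0 = (1, -2, -4).
Step 2: u_1 = a_1 − (-8/21)·u_0 = (-76/21, 68/21, -53/21).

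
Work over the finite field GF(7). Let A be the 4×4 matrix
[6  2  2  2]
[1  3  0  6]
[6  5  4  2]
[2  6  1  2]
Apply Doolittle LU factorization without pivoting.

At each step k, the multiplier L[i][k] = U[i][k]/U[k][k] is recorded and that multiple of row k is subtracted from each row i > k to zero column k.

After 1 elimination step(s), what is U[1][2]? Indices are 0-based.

[col 0] pivot 6
  R1 -= 6*R0 → (0, 5, 2, 1)  (L[1][0] := 6)
  R2 -= 1*R0 → (0, 3, 2, 0)  (L[2][0] := 1)
  R3 -= 5*R0 → (0, 3, 5, 6)  (L[3][0] := 5)

U[1][2] = 2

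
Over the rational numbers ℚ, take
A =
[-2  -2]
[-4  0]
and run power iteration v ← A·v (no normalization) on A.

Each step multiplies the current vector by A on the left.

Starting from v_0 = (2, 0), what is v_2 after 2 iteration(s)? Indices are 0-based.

v_0 = (2, 0).
v_1 = A·v_0 = (-4, -8).
v_2 = A·v_1 = (24, 16).

v_2 = (24, 16)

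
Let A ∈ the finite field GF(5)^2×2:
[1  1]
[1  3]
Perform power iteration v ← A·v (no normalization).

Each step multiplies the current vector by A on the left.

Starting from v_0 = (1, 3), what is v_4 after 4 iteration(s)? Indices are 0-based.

v_0 = (1, 3).
v_1 = A·v_0 = (4, 0).
v_2 = A·v_1 = (4, 4).
v_3 = A·v_2 = (3, 1).
v_4 = A·v_3 = (4, 1).

v_4 = (4, 1)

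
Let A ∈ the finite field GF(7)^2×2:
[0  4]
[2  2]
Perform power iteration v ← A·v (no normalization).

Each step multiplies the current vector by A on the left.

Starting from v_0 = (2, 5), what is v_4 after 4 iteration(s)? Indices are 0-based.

v_0 = (2, 5).
v_1 = A·v_0 = (6, 0).
v_2 = A·v_1 = (0, 5).
v_3 = A·v_2 = (6, 3).
v_4 = A·v_3 = (5, 4).

v_4 = (5, 4)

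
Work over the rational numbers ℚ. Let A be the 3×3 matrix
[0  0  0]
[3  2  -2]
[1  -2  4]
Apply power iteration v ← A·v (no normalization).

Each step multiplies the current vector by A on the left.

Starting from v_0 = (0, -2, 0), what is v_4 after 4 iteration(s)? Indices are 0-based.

v_0 = (0, -2, 0).
v_1 = A·v_0 = (0, -4, 4).
v_2 = A·v_1 = (0, -16, 24).
v_3 = A·v_2 = (0, -80, 128).
v_4 = A·v_3 = (0, -416, 672).

v_4 = (0, -416, 672)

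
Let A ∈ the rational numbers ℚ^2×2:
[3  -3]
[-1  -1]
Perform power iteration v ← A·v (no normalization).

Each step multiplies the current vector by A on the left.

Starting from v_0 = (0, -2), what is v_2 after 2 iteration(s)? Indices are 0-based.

v_2 = (12, -8)

v_0 = (0, -2).
v_1 = A·v_0 = (6, 2).
v_2 = A·v_1 = (12, -8).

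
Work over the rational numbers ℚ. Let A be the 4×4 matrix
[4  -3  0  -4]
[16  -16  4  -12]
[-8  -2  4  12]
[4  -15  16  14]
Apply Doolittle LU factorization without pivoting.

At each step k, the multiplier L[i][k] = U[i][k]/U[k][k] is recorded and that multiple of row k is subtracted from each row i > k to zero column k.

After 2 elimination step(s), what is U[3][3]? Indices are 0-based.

U[3][3] = 6

k=0: U[0][0]=4
  eliminate (1,0): mult=4, new row 1: (0, -4, 4, 4); set L[1][0]=4
  eliminate (2,0): mult=-2, new row 2: (0, -8, 4, 4); set L[2][0]=-2
  eliminate (3,0): mult=1, new row 3: (0, -12, 16, 18); set L[3][0]=1
k=1: U[1][1]=-4
  eliminate (2,1): mult=2, new row 2: (0, 0, -4, -4); set L[2][1]=2
  eliminate (3,1): mult=3, new row 3: (0, 0, 4, 6); set L[3][1]=3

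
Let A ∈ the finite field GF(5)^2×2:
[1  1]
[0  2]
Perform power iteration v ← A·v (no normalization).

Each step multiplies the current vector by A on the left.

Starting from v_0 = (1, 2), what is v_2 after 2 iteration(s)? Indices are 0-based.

v_2 = (2, 3)

v_0 = (1, 2).
v_1 = A·v_0 = (3, 4).
v_2 = A·v_1 = (2, 3).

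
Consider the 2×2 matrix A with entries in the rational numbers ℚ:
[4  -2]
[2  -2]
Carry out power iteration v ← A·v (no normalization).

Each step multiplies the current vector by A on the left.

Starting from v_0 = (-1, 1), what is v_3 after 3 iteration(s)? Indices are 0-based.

v_0 = (-1, 1).
v_1 = A·v_0 = (-6, -4).
v_2 = A·v_1 = (-16, -4).
v_3 = A·v_2 = (-56, -24).

v_3 = (-56, -24)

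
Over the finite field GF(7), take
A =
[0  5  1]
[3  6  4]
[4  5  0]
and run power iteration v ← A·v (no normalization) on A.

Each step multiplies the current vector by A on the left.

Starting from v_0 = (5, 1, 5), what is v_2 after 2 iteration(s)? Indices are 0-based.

v_0 = (5, 1, 5).
v_1 = A·v_0 = (3, 6, 4).
v_2 = A·v_1 = (6, 5, 0).

v_2 = (6, 5, 0)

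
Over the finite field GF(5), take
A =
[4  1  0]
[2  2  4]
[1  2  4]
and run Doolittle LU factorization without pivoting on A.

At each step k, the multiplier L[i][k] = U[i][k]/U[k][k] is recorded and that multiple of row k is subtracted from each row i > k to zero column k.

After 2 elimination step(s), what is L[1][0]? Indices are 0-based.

k=0: U[0][0]=4
  eliminate (1,0): mult=3, new row 1: (0, 4, 4); set L[1][0]=3
  eliminate (2,0): mult=4, new row 2: (0, 3, 4); set L[2][0]=4
k=1: U[1][1]=4
  eliminate (2,1): mult=2, new row 2: (0, 0, 1); set L[2][1]=2

L[1][0] = 3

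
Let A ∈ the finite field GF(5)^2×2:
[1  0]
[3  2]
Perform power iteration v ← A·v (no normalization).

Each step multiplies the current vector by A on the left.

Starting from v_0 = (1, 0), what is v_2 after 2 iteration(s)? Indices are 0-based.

v_2 = (1, 4)

v_0 = (1, 0).
v_1 = A·v_0 = (1, 3).
v_2 = A·v_1 = (1, 4).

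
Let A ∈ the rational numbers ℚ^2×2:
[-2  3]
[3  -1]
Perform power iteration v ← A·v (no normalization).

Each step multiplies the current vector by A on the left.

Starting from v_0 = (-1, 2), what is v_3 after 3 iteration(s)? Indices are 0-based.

v_0 = (-1, 2).
v_1 = A·v_0 = (8, -5).
v_2 = A·v_1 = (-31, 29).
v_3 = A·v_2 = (149, -122).

v_3 = (149, -122)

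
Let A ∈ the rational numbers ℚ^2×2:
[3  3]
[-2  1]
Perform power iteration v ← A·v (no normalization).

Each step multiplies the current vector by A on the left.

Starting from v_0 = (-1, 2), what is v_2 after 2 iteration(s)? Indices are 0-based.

v_2 = (21, -2)

v_0 = (-1, 2).
v_1 = A·v_0 = (3, 4).
v_2 = A·v_1 = (21, -2).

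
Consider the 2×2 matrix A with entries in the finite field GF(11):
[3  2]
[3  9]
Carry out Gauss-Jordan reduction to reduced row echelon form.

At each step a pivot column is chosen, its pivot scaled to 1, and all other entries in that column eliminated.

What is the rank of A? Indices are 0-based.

pivot(0,0)=3: scale R0 → (1, 8)
  clear (1,0): R1 −= (3)R0 → (0, 7)
pivot(1,1)=7: scale R1 → (0, 1)
  clear (0,1): R0 −= (8)R1 → (1, 0)

rank = 2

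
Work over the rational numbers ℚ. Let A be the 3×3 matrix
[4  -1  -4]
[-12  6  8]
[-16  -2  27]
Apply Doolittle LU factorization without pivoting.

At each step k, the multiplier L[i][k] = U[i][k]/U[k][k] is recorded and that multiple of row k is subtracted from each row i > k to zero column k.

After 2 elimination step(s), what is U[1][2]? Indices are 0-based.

[col 0] pivot 4
  R1 -= -3*R0 → (0, 3, -4)  (L[1][0] := -3)
  R2 -= -4*R0 → (0, -6, 11)  (L[2][0] := -4)
[col 1] pivot 3
  R2 -= -2*R1 → (0, 0, 3)  (L[2][1] := -2)

U[1][2] = -4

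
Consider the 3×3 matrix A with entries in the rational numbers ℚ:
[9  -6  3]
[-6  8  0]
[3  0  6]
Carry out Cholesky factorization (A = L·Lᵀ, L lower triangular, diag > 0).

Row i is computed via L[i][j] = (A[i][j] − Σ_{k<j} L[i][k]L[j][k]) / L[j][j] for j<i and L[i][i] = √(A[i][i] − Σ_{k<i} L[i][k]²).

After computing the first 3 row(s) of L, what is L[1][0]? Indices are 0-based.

L[1][0] = -2

Step 1: L[0][0] = √(9) = 3.
  L[1][0] = (-6) / L[0][0] = -2.
Step 2: L[1][1] = √(4) = 2.
  L[2][0] = (3) / L[0][0] = 1.
  L[2][1] = (2) / L[1][1] = 1.
Step 3: L[2][2] = √(4) = 2.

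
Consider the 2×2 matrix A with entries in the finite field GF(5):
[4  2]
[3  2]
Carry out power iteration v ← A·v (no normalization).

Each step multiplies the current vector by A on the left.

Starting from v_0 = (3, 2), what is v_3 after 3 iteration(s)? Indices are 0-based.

v_0 = (3, 2).
v_1 = A·v_0 = (1, 3).
v_2 = A·v_1 = (0, 4).
v_3 = A·v_2 = (3, 3).

v_3 = (3, 3)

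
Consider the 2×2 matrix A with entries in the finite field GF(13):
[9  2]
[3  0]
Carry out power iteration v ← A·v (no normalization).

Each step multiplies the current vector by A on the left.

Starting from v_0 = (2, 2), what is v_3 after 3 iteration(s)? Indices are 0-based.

v_0 = (2, 2).
v_1 = A·v_0 = (9, 6).
v_2 = A·v_1 = (2, 1).
v_3 = A·v_2 = (7, 6).

v_3 = (7, 6)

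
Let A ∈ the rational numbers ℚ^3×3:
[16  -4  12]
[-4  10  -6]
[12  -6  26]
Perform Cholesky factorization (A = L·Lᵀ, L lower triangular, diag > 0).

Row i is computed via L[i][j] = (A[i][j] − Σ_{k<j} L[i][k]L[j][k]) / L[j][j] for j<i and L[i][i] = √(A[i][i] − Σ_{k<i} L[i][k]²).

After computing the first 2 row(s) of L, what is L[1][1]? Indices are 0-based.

Step 1: L[0][0] = √(16) = 4.
  L[1][0] = (-4) / L[0][0] = -1.
Step 2: L[1][1] = √(9) = 3.

L[1][1] = 3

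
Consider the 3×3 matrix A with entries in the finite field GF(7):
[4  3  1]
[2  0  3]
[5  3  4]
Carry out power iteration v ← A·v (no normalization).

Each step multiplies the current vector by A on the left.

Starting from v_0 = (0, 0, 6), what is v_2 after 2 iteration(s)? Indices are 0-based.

v_2 = (4, 0, 5)

v_0 = (0, 0, 6).
v_1 = A·v_0 = (6, 4, 3).
v_2 = A·v_1 = (4, 0, 5).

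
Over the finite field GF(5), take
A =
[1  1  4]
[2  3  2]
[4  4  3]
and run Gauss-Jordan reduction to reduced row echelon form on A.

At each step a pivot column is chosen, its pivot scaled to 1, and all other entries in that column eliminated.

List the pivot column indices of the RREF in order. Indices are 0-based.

step 1: normalize row 0 (÷1) = (1, 1, 4)
  row 1: subtract 2×row0 = (0, 1, 4)
  row 2: subtract 4×row0 = (0, 0, 2)
step 2: normalize row 1 (÷1) = (0, 1, 4)
  row 0: subtract 1×row1 = (1, 0, 0)
step 3: normalize row 2 (÷2) = (0, 0, 1)
  row 1: subtract 4×row2 = (0, 1, 0)

pivot columns: 0, 1, 2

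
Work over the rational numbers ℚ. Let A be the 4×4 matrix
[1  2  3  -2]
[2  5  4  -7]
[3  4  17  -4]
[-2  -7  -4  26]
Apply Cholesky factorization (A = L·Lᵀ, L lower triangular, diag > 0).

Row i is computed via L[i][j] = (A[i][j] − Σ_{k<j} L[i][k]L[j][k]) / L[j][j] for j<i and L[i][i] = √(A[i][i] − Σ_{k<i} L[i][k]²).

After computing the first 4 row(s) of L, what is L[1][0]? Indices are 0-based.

L[1][0] = 2

Step 1: L[0][0] = √(1) = 1.
  L[1][0] = (2) / L[0][0] = 2.
Step 2: L[1][1] = √(1) = 1.
  L[2][0] = (3) / L[0][0] = 3.
  L[2][1] = (-2) / L[1][1] = -2.
Step 3: L[2][2] = √(4) = 2.
  L[3][0] = (-2) / L[0][0] = -2.
  L[3][1] = (-3) / L[1][1] = -3.
  L[3][2] = (-4) / L[2][2] = -2.
Step 4: L[3][3] = √(9) = 3.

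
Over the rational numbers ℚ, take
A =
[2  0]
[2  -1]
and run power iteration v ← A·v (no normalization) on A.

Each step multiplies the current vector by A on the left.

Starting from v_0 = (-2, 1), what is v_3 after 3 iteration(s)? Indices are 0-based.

v_0 = (-2, 1).
v_1 = A·v_0 = (-4, -5).
v_2 = A·v_1 = (-8, -3).
v_3 = A·v_2 = (-16, -13).

v_3 = (-16, -13)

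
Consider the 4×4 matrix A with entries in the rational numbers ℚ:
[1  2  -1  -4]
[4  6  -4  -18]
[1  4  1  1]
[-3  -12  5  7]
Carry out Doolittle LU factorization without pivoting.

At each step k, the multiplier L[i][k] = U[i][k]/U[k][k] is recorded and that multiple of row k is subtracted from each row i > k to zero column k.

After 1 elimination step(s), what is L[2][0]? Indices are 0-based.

Step 1: pivot at (0,0) is 1.
  row1 ← row1 − (4)·row0  ⇒  L[1][0]=4, U row1=(0, -2, 0, -2)
  row2 ← row2 − (1)·row0  ⇒  L[2][0]=1, U row2=(0, 2, 2, 5)
  row3 ← row3 − (-3)·row0  ⇒  L[3][0]=-3, U row3=(0, -6, 2, -5)

L[2][0] = 1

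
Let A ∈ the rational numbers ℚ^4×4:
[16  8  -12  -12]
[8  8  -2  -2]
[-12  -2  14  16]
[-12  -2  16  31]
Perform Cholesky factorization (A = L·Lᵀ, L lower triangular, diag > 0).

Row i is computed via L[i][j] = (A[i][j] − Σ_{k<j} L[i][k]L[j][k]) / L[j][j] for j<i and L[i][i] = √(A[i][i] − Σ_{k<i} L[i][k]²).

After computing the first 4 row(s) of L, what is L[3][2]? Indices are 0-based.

Step 1: L[0][0] = √(16) = 4.
  L[1][0] = (8) / L[0][0] = 2.
Step 2: L[1][1] = √(4) = 2.
  L[2][0] = (-12) / L[0][0] = -3.
  L[2][1] = (4) / L[1][1] = 2.
Step 3: L[2][2] = √(1) = 1.
  L[3][0] = (-12) / L[0][0] = -3.
  L[3][1] = (4) / L[1][1] = 2.
  L[3][2] = (3) / L[2][2] = 3.
Step 4: L[3][3] = √(9) = 3.

L[3][2] = 3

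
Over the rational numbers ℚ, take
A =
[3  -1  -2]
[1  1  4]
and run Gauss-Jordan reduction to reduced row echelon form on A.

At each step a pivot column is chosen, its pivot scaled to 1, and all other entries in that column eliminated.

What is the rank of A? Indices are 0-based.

[1] R0 /= 3  ⇒  (1, -1/3, -2/3)
     R1 -= 1·R0  ⇒  (0, 4/3, 14/3)
[2] R1 /= 4/3  ⇒  (0, 1, 7/2)
     R0 -= -1/3·R1  ⇒  (1, 0, 1/2)

rank = 2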